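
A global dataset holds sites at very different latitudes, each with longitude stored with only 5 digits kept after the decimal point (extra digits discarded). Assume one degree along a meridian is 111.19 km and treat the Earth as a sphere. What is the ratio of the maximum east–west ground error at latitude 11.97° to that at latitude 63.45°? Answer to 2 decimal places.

Truncating at 5 decimal places can drop up to a full unit in the last place, so the longitude may be off by as much as 1e-05°.
Error at 11.97° = 1e-05° × 111190 × cos 11.97° ≈ 1.1119 × 0.9783 = 1.0877 m.
Error at 63.45° = 1e-05° × 111190 × cos 63.45° ≈ 1.1119 × 0.4470 = 0.497 m.
Ratio: 1.0877 / 0.497 = cos 11.97° / cos 63.45° ≈ 2.1886.

2.19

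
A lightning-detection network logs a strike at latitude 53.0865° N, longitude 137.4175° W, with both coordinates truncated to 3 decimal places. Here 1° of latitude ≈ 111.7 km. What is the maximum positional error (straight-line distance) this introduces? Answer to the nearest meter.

Truncating at 3 decimal places can drop up to a full unit in the last place, so each coordinate may be off by as much as 0.001°.
N–S: 0.001° × 111700 m/° = 111.7 m.
E–W at 53.0865°: 0.001° × 111700 × cos 53.0865° = 0.001 × 111700 × 0.6006 ≈ 67.088 m.
The two errors are perpendicular, so the maximum displacement is √(111.7² + 67.088²) ≈ 130.298 m.

130 meters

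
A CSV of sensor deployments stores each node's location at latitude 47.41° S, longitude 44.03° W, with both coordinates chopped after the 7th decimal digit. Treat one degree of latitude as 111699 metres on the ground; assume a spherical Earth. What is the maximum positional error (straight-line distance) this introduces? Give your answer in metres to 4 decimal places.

0.0135 metres

Truncating at 7 decimal places can drop up to a full unit in the last place, so each coordinate may be off by as much as 1e-07°.
Latitude error → 1e-07 × 111699 = 0.0111699 m along the meridian.
E–W at 47.41°: 1e-07° × 111699 × cos 47.41° = 1e-07 × 111699 × 0.6767 ≈ 0.0075592 m.
The two errors are perpendicular, so the maximum displacement is √(0.0111699² + 0.0075592²) ≈ 0.0134873 m.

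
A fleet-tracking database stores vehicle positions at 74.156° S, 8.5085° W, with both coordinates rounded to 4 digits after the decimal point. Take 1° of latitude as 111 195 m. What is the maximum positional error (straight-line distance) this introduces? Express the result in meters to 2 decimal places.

5.76 meters

Rounding to 4 decimal places leaves each coordinate within ±5e-05° of the true value.
N–S: 5e-05° × 111195 m/° = 5.55975 m.
E–W at 74.156°: 5e-05° × 111195 × cos 74.156° = 5e-05 × 111195 × 0.2730 ≈ 1.51792 m.
The two errors are perpendicular, so the maximum displacement is √(5.55975² + 1.51792²) ≈ 5.76324 m.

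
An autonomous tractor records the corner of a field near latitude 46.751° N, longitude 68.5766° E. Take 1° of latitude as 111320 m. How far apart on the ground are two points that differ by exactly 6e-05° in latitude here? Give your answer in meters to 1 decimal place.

6e-05° × 111320 m/° = 6.6792 m.

6.7 meters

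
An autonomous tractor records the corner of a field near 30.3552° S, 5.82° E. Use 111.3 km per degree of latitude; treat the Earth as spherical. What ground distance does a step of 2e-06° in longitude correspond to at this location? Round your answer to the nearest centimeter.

19 centimeters

At 30.3552° a degree of longitude is 111300 × cos 30.3552° ≈ 96041.8 m, so 2e-06° corresponds to 0.192084 m.
That is 0.192084 m = 19.208 cm.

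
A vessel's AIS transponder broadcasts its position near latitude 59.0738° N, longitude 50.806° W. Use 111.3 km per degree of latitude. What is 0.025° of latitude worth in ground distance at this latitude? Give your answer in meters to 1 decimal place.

0.025° × 111300 m/° = 2782.5 m.

2782.5 meters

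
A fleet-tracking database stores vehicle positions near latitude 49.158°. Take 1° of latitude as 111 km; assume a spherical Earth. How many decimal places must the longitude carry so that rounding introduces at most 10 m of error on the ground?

At 49.158° one degree of longitude covers 111000 × cos 49.158° ≈ 111000 × 0.6540 ≈ 72591.3 m.
N decimal places → at most half a unit in the last place, 0.5 × 10⁻ᴺ° = 72591.3/2 × 10⁻ᴺ m.
Setting 36295.6 × 10⁻ᴺ ≤ 10 gives 10ᴺ ≥ 3630, i.e. N ≥ 3.56.
So 4 decimal places suffice (3.63 m); 3 would allow up to 36.3 m.

4 decimal places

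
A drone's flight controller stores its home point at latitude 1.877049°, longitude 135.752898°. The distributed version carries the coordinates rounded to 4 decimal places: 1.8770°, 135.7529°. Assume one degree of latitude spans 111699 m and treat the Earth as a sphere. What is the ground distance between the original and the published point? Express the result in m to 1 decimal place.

Δlat = 1.877049 − 1.8770 = +0.000049°; Δlon = 135.752898 − 135.7529 = -0.000002°.
North–south shift: 0.000049 × 111699 = 5.47325 m.
E–W at 1.877°: -0.000002° × 111699 × cos 1.877° = -0.000002 × 111699 × 0.9995 ≈ -0.223278 m.
Distance: √(5.47325² + 0.223278²) ≈ 5.4778 m.

5.5 m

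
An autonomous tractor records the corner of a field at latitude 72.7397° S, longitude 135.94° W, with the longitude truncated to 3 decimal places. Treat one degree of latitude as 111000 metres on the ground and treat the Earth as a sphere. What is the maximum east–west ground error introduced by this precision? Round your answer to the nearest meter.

33 meters

Truncating at 3 decimal places can drop up to a full unit in the last place, so the longitude may be off by as much as 0.001°.
One degree of longitude at 72.7397° is 111000 × cos 72.7397° ≈ 111000 × 0.2967 = 32935.2 m.
East–west error: 0.001° × 32935.2 m/° ≈ 32.9352 m.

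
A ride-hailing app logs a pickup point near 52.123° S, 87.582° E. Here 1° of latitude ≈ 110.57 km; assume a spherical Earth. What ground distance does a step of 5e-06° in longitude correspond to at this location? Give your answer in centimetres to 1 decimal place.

5e-06° of longitude at 52.123° is 5e-06 × 110570 × cos 52.123° ≈ 5e-06 × 67886.5 = 0.339432 m.
That is 0.339432 m = 33.943 cm.

33.9 centimetres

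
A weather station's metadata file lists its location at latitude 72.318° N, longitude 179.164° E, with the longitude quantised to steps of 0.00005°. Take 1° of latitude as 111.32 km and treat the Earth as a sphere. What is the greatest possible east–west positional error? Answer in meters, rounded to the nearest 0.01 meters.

0.85 meters

With a 0.00005° grid the true value lies within half a step, ±0.00005°/2 = ±2.5e-05°, of the stored one.
At latitude 72.318° a degree of longitude spans 111320 m × cos 72.318° = 111320 × 0.3037 ≈ 33811.6 m.
Maximum E–W displacement: 2.5e-05 × 33811.6 = 0.845291 m.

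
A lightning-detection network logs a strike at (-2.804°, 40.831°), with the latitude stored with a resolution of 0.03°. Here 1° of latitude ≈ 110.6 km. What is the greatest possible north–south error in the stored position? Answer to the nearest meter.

With a 0.03° grid the true value lies within half a step, ±0.03°/2 = ±0.015°, of the stored one.
North–south distance: 0.015° × 110600 m/° = 1659 m.

1659 meters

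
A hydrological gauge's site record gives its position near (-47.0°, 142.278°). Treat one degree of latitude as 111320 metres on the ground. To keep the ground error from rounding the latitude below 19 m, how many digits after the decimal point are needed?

4

One degree of latitude covers 111320 m.
N decimal places → at most half a unit in the last place, 0.5 × 10⁻ᴺ° = 111320/2 × 10⁻ᴺ m.
Need 0.5 × 111320 × 10⁻ᴺ ≤ 19 → 10⁻ᴺ ≤ 3.414e-04, so N ≥ 3.47.
So 4 decimal places suffice (5.57 m); 3 would allow up to 55.7 m.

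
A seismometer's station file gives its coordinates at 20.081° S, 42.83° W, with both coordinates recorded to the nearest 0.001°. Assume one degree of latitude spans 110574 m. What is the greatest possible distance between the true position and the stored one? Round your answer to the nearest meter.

Rounding to 3 decimal places leaves each coordinate within ±0.0005° of the true value.
N–S: 0.0005° × 110574 m/° = 55.287 m.
Longitude error → 0.0005 × 110574 × cos 20.081° = 0.0005 × 110574 × 0.9392 ≈ 51.926 m.
The two errors are perpendicular, so the maximum displacement is √(55.287² + 51.926²) ≈ 75.8483 m.

76 meters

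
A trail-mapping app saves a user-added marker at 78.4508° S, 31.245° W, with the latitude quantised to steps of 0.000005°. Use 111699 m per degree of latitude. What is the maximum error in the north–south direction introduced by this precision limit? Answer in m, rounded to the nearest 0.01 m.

With a 0.000005° grid the true value lies within half a step, ±0.000005°/2 = ±2.5e-06°, of the stored one.
Along the meridian that is 2.5e-06° × 111699 m/° = 0.279247 m.

0.28 m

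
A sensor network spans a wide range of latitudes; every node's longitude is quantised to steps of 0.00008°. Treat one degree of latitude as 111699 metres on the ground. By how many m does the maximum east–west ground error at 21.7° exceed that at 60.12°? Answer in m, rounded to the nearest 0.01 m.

1.93 m

With a 0.00008° grid the true value lies within half a step, ±0.00008°/2 = ±4e-05°, of the stored one.
Error at 21.7° = 4e-05° × 111699 × cos 21.7° ≈ 4.468 × 0.9291 = 4.1513 m.
At 60.12°: 4e-05° × 111699 × cos 60.12° = 4e-05 × 111699 × 0.4982 ≈ 2.2259 m.
Difference: 4.1513 − 2.2259 = 1.9255 m.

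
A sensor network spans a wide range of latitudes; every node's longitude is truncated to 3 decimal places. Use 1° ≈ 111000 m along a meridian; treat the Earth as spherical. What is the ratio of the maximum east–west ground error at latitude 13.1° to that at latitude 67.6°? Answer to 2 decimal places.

Truncating at 3 decimal places can drop up to a full unit in the last place, so the longitude may be off by as much as 0.001°.
At 13.1°: 0.001° × 111000 × cos 13.1° = 0.001 × 111000 × 0.9740 ≈ 108.11 m.
At 67.6°: 0.001° × 111000 × cos 67.6° = 0.001 × 111000 × 0.3811 ≈ 42.299 m.
The ratio reduces to cos 13.1° / cos 67.6° = 0.9740/0.3811 ≈ 2.5559.

2.56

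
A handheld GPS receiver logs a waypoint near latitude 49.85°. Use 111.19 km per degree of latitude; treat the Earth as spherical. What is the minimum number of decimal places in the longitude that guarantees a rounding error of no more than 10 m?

At 49.85° one degree of longitude covers 111190 × cos 49.85° ≈ 111190 × 0.6448 ≈ 71694.3 m.
With N decimal places the half-ulp bound is 0.5·10⁻ᴺ°, or 0.5·10⁻ᴺ × 71694.3 m on the ground.
Setting 35847.2 × 10⁻ᴺ ≤ 10 gives 10ᴺ ≥ 3585, i.e. N ≥ 3.55.
N = 3 would give 35.8 m (too coarse); N = 4 gives 3.58 m ≤ 10 m.

4 decimal places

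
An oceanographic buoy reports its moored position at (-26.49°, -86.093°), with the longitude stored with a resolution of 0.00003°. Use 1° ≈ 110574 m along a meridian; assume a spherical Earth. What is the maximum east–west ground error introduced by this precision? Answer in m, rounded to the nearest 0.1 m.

1.5 m

With a 0.00003° grid the true value lies within half a step, ±0.00003°/2 = ±1.5e-05°, of the stored one.
Parallels shrink by cos φ, so at 26.49° a degree of longitude is 110574 × 0.8950 ≈ 98965.1 m.
Maximum E–W displacement: 1.5e-05 × 98965.1 = 1.48448 m.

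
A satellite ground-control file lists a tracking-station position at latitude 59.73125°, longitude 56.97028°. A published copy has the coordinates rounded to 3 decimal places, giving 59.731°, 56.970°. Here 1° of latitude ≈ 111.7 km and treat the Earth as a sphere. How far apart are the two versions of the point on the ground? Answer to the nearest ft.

105 ft

The latitude changed by +0.00025° and the longitude by +0.00028°.
North–south shift: 0.00025 × 111700 = 27.925 m.
E–W at 59.731°: 0.00028° × 111700 × cos 59.731° = 0.00028 × 111700 × 0.5041 ≈ 15.765 m.
Hypotenuse of the two orthogonal shifts: √(27.925² + 15.765²) = 32.0678 m.
Converting: 32.0678 m × 3.2808 ft/m ≈ 105.21 ft.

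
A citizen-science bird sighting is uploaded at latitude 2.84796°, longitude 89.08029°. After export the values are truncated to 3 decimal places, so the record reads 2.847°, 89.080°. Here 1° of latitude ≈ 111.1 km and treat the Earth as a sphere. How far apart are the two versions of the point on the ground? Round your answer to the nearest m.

Δlat = 2.84796 − 2.847 = +0.00096°; Δlon = 89.08029 − 89.080 = +0.00029°.
North–south shift: 0.00096 × 111100 = 106.656 m.
E–W at 2.847°: 0.00029° × 111100 × cos 2.847° = 0.00029 × 111100 × 0.9988 ≈ 32.1792 m.
Combined displacement = (106.656² + 32.1792²)^½ ≈ 111.405 m.

111 m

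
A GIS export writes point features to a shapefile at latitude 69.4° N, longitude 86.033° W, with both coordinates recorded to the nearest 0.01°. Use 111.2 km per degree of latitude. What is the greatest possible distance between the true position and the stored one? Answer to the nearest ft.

Rounding to 2 decimal places leaves each coordinate within ±0.005° of the true value.
N–S: 0.005° × 111200 m/° = 556 m.
East–west component at 69.4°: 0.005° × 111200 × cos 69.4° ≈ 0.005 × 39124.8 ≈ 195.624 m.
Worst case both components are at the extreme and orthogonal: √(556² + 195.624²) ≈ 589.41 m.
In feet: 589.41 m ÷ 0.3048 ≈ 1933.8 ft.

1934 ft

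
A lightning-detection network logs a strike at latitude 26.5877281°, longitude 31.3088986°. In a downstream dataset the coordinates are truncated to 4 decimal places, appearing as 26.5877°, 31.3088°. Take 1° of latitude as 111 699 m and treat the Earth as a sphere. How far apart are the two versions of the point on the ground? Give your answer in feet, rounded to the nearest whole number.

34 feet

Δlat = 26.5877281 − 26.5877 = +0.0000281°; Δlon = 31.3088986 − 31.3088 = +0.0000986°.
North–south shift: 0.0000281 × 111699 = 3.13874 m.
East–west at this latitude: 0.0000986° × 111699 × cos 26.5877° ≈ 0.0000986 × 99886.9 = 9.84885 m.
Hypotenuse of the two orthogonal shifts: √(3.13874² + 9.84885²) = 10.3369 m.
Converting: 10.3369 m × 3.2808 ft/m ≈ 33.914 ft.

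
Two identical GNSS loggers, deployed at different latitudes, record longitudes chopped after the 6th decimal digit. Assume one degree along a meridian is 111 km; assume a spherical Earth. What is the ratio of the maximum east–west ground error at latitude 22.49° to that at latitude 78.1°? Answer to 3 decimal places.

4.481

Truncating at 6 decimal places can drop up to a full unit in the last place, so the longitude may be off by as much as 1e-06°.
Error at 22.49° = 1e-06° × 111000 × cos 22.49° ≈ 0.111 × 0.9239 = 0.10256 m.
Error at 78.1° = 1e-06° × 111000 × cos 78.1° ≈ 0.111 × 0.2062 = 0.022889 m.
Ratio: 0.10256 / 0.022889 = cos 22.49° / cos 78.1° ≈ 4.4807.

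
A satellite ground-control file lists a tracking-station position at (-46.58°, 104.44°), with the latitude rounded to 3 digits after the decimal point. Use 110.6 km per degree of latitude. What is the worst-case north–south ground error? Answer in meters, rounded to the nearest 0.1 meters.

55.3 meters

Rounding to 3 decimal places leaves the latitude within ±0.0005° of the true value.
Along the meridian that is 0.0005° × 110600 m/° = 55.3 m.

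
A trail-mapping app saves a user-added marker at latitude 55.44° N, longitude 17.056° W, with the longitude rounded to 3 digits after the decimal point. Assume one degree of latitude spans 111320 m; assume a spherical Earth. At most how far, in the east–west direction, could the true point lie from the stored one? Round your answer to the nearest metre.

Rounding to 3 decimal places leaves the longitude within ±0.0005° of the true value.
At latitude 55.44° a degree of longitude spans 111320 m × cos 55.44° = 111320 × 0.5673 ≈ 63148.4 m.
So at most 0.0005° × 63148.4 ≈ 31.5742 m east–west.

32 metres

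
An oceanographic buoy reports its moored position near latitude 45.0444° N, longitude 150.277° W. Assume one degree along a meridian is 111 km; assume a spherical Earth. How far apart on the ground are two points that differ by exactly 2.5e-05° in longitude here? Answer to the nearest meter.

2 meters

One degree of longitude here spans 111000 × cos 45.0444° = 111000 × 0.7066 ≈ 78428 m; 2.5e-05° of that is 1.9607 m.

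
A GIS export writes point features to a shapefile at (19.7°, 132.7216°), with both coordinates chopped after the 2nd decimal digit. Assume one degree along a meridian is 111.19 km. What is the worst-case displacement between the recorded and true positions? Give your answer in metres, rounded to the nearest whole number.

1527 metres

Truncating at 2 decimal places can drop up to a full unit in the last place, so each coordinate may be off by as much as 0.01°.
North–south component: 0.01° × 111190 = 1111.9 m.
East–west component at 19.7°: 0.01° × 111190 × cos 19.7° ≈ 0.01 × 104682 ≈ 1046.82 m.
The two errors are perpendicular, so the maximum displacement is √(1111.9² + 1046.82²) ≈ 1527.14 m.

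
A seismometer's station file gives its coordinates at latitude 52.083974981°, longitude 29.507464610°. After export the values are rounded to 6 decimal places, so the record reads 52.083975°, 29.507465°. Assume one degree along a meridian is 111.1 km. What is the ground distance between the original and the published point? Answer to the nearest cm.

3 cm

Δlat = 52.083974981 − 52.083975 = -0.000000019°; Δlon = 29.507464610 − 29.507465 = -0.000000390°.
North–south shift: -0.000000019 × 111100 = -0.0021109 m.
East–west at this latitude: -0.000000390° × 111100 × cos 52.084° ≈ -0.000000390 × 68271.6 = -0.0266259 m.
Combined displacement = (0.0021109² + 0.0266259²)^½ ≈ 0.0267095 m.
That is 0.0267095 m = 2.6709 cm.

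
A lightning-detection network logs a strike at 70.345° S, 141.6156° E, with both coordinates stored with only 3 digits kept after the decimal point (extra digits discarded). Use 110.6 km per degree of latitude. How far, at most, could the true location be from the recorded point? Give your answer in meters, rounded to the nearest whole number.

117 meters

Truncating at 3 decimal places can drop up to a full unit in the last place, so each coordinate may be off by as much as 0.001°.
N–S: 0.001° × 110600 m/° = 110.6 m.
E–W at 70.345°: 0.001° × 110600 × cos 70.345° = 0.001 × 110600 × 0.3364 ≈ 37.2009 m.
Worst case both components are at the extreme and orthogonal: √(110.6² + 37.2009²) ≈ 116.689 m.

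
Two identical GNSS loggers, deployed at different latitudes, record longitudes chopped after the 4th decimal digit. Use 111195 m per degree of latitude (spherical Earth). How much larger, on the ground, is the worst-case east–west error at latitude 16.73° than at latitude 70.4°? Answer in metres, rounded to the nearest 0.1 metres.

6.9 metres

Truncating at 4 decimal places can drop up to a full unit in the last place, so the longitude may be off by as much as 0.0001°.
At 16.73°: 0.0001° × 111195 × cos 16.73° = 0.0001 × 111195 × 0.9577 ≈ 10.649 m.
Error at 70.4° = 0.0001° × 111195 × cos 70.4° ≈ 11.12 × 0.3355 = 3.7301 m.
Difference: 10.649 − 3.7301 = 6.9188 m.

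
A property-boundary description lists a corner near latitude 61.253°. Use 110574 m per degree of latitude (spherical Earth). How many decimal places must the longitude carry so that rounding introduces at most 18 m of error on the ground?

4 decimal places

At 61.253° one degree of longitude covers 110574 × cos 61.253° ≈ 110574 × 0.4809 ≈ 53179.8 m.
N decimal places → at most half a unit in the last place, 0.5 × 10⁻ᴺ° = 53179.8/2 × 10⁻ᴺ m.
Need 0.5 × 53179.8 × 10⁻ᴺ ≤ 18 → 10⁻ᴺ ≤ 6.769e-04, so N ≥ 3.17.
So 4 decimal places suffice (2.66 m); 3 would allow up to 26.6 m.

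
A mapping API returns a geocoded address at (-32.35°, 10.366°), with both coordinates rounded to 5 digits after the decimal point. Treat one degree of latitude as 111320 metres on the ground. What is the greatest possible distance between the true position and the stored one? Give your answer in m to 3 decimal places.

Rounding to 5 decimal places leaves each coordinate within ±5e-06° of the true value.
Latitude error → 5e-06 × 111320 = 0.5566 m along the meridian.
Longitude error → 5e-06 × 111320 × cos 32.35° = 5e-06 × 111320 × 0.8448 ≈ 0.470213 m.
Combining orthogonally: (0.5566² + 0.470213²)^½ ≈ 0.728631 m.

0.729 m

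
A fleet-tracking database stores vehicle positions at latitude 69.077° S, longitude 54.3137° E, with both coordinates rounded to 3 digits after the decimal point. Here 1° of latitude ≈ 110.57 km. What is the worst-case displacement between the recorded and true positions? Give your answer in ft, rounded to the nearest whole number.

Rounding to 3 decimal places leaves each coordinate within ±0.0005° of the true value.
N–S: 0.0005° × 110570 m/° = 55.285 m.
E–W at 69.077°: 0.0005° × 110570 × cos 69.077° = 0.0005 × 110570 × 0.3571 ≈ 19.743 m.
Combining orthogonally: (55.285² + 19.743²)^½ ≈ 58.7045 m.
In feet: 58.7045 m ÷ 0.3048 ≈ 192.6 ft.

193 ft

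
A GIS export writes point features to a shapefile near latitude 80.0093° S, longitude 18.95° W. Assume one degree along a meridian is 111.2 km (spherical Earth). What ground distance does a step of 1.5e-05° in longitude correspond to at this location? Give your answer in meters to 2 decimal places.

0.29 meters

At 80.0093° a degree of longitude is 111200 × cos 80.0093° ≈ 19291.9 m, so 1.5e-05° corresponds to 0.289379 m.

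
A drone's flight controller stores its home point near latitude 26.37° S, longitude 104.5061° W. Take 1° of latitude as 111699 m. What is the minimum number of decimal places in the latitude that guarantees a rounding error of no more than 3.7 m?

5 decimal places

One degree of latitude covers 111699 m.
N decimal places → at most half a unit in the last place, 0.5 × 10⁻ᴺ° = 111699/2 × 10⁻ᴺ m.
Need 0.5 × 111699 × 10⁻ᴺ ≤ 3.7 → 10⁻ᴺ ≤ 6.625e-05, so N ≥ 4.18.
N = 4 would give 5.58 m (too coarse); N = 5 gives 0.558 m ≤ 3.7 m.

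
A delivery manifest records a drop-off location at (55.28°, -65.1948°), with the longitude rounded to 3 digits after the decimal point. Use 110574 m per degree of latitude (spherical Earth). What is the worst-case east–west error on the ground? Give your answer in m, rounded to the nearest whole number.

Rounding to 3 decimal places leaves the longitude within ±0.0005° of the true value.
Parallels shrink by cos φ, so at 55.28° a degree of longitude is 110574 × 0.5696 ≈ 62979.2 m.
East–west error: 0.0005° × 62979.2 m/° ≈ 31.4896 m.

31 m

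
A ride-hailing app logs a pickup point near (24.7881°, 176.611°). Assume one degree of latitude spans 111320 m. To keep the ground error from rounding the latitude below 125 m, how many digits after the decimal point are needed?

One degree of latitude covers 111320 m.
With N decimal places the half-ulp bound is 0.5·10⁻ᴺ°, or 0.5·10⁻ᴺ × 111320 m on the ground.
Need 0.5 × 111320 × 10⁻ᴺ ≤ 125 → 10⁻ᴺ ≤ 2.246e-03, so N ≥ 2.65.
N = 2 would give 557 m (too coarse); N = 3 gives 55.7 m ≤ 125 m.

3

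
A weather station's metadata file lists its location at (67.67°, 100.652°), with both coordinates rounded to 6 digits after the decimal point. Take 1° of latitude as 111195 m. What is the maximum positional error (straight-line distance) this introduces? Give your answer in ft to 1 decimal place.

Rounding to 6 decimal places leaves each coordinate within ±5e-07° of the true value.
Latitude error → 5e-07 × 111195 = 0.0555975 m along the meridian.
E–W at 67.67°: 5e-07° × 111195 × cos 67.67° = 5e-07 × 111195 × 0.3799 ≈ 0.0211237 m.
Worst case both components are at the extreme and orthogonal: √(0.0555975² + 0.0211237²) ≈ 0.0594752 m.
In feet: 0.0594752 m ÷ 0.3048 ≈ 0.19513 ft.

0.2 ft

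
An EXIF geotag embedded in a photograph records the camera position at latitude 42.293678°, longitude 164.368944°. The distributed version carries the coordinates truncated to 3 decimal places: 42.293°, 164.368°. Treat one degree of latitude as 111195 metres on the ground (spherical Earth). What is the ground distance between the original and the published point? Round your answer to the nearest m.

108 m

Δlat = 42.293678 − 42.293 = +0.000678°; Δlon = 164.368944 − 164.368 = +0.000944°.
N–S: 0.000678° × 111195 m/° = 75.3902 m.
East–west at this latitude: 0.000944° × 111195 × cos 42.293° ≈ 0.000944 × 82252.4 = 77.6463 m.
Combined displacement = (75.3902² + 77.6463²)^½ ≈ 108.225 m.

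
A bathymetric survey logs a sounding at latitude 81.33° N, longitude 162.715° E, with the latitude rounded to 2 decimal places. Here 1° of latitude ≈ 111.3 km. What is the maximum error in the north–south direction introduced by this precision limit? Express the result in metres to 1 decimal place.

Rounding to 2 decimal places leaves the latitude within ±0.005° of the true value.
So the N–S error is at most 0.005 × 111300 = 556.5 m.

556.5 metres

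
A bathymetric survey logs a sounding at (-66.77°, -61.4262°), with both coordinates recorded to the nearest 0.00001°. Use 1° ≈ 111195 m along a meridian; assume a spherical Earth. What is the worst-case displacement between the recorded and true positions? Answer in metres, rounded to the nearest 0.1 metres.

0.6 metres

Rounding to 5 decimal places leaves each coordinate within ±5e-06° of the true value.
North–south component: 5e-06° × 111195 = 0.555975 m.
East–west component at 66.77°: 5e-06° × 111195 × cos 66.77° ≈ 5e-06 × 43857.9 ≈ 0.219289 m.
Worst case both components are at the extreme and orthogonal: √(0.555975² + 0.219289²) ≈ 0.597659 m.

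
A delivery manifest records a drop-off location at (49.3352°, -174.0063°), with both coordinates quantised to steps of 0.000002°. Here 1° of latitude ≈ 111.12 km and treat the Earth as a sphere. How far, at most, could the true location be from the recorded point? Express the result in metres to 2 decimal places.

0.13 metres

With a 0.000002° grid the true value lies within half a step, ±0.000002°/2 = ±1e-06°, of the stored one.
North–south component: 1e-06° × 111120 = 0.11112 m.
East–west component at 49.3352°: 1e-06° × 111120 × cos 49.3352° ≈ 1e-06 × 72409.4 ≈ 0.0724094 m.
The two errors are perpendicular, so the maximum displacement is √(0.11112² + 0.0724094²) ≈ 0.13263 m.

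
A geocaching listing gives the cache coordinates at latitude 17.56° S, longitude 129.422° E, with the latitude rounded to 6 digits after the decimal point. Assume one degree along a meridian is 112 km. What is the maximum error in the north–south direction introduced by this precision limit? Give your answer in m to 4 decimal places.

0.0560 m

Rounding to 6 decimal places leaves the latitude within ±5e-07° of the true value.
North–south distance: 5e-07° × 112000 m/° = 0.056 m.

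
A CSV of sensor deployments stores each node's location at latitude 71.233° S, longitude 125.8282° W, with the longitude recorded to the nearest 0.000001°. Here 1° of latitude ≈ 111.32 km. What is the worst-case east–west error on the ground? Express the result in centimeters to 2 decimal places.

Rounding to 6 decimal places leaves the longitude within ±5e-07° of the true value.
One degree of longitude at 71.233° is 111320 × cos 71.233° ≈ 111320 × 0.3217 = 35813.9 m.
East–west error: 5e-07° × 35813.9 m/° ≈ 0.017907 m.
That is 0.017907 m = 1.7907 cm.

1.79 centimeters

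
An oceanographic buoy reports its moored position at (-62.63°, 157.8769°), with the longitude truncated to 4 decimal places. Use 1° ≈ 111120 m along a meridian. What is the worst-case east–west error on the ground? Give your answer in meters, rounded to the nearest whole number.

Truncating at 4 decimal places can drop up to a full unit in the last place, so the longitude may be off by as much as 0.0001°.
At latitude 62.63° a degree of longitude spans 111120 m × cos 62.63° = 111120 × 0.4597 ≈ 51085.7 m.
So at most 0.0001° × 51085.7 ≈ 5.10857 m east–west.

5 meters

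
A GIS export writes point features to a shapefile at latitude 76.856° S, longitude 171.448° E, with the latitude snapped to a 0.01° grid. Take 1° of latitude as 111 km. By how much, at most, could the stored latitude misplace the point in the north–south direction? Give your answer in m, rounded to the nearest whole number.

With a 0.01° grid the true value lies within half a step, ±0.01°/2 = ±0.005°, of the stored one.
North–south distance: 0.005° × 111000 m/° = 555 m.

555 m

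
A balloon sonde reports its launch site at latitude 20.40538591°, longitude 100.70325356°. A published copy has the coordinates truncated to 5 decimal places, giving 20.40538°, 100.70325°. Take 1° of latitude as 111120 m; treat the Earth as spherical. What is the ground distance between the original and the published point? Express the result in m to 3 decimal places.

0.754 m

Δlat = 20.40538591 − 20.40538 = +0.00000591°; Δlon = 100.70325356 − 100.70325 = +0.00000356°.
N–S: 0.00000591° × 111120 m/° = 0.656719 m.
East–west at this latitude: 0.00000356° × 111120 × cos 20.4054° ≈ 0.00000356 × 104147 = 0.370764 m.
Distance: √(0.656719² + 0.370764²) ≈ 0.754152 m.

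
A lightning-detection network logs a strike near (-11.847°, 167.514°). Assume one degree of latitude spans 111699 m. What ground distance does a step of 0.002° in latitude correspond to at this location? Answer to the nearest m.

223 m

0.002° × 111699 m/° = 223.398 m.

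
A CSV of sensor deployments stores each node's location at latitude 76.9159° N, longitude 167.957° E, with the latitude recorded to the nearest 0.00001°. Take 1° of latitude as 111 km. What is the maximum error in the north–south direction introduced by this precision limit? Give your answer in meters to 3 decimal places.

0.555 meters

Rounding to 5 decimal places leaves the latitude within ±5e-06° of the true value.
So the N–S error is at most 5e-06 × 111000 = 0.555 m.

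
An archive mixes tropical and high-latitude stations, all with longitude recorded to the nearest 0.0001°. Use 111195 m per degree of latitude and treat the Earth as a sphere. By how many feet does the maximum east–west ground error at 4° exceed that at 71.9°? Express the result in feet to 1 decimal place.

12.5 feet

Rounding to 4 decimal places leaves the longitude within ±5e-05° of the true value.
Error at 4° = 5e-05° × 111195 × cos 4° ≈ 5.5598 × 0.9976 = 5.5462 m.
Error at 71.9° = 5e-05° × 111195 × cos 71.9° ≈ 5.5598 × 0.3107 = 1.7273 m.
Difference: 5.5462 − 1.7273 = 3.8189 m.
Converting: 3.81892 m × 3.2808 ft/m ≈ 12.529 ft.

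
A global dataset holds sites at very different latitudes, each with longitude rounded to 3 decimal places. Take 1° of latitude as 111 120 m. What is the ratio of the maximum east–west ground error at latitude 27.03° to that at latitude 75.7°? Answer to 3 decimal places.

Rounding to 3 decimal places leaves the longitude within ±0.0005° of the true value.
At 27.03°: 0.0005° × 111120 × cos 27.03° = 0.0005 × 111120 × 0.8908 ≈ 49.491 m.
Error at 75.7° = 0.0005° × 111120 × cos 75.7° ≈ 55.56 × 0.2470 = 13.723 m.
Ratio: 49.491 / 13.723 = cos 27.03° / cos 75.7° ≈ 3.6064.

3.606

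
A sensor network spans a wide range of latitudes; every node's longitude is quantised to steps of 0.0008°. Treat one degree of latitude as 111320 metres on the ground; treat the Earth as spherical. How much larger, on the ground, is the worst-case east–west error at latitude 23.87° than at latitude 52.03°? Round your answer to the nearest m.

With a 0.0008° grid the true value lies within half a step, ±0.0008°/2 = ±0.0004°, of the stored one.
At 23.87°: 0.0004° × 111320 × cos 23.87° = 0.0004 × 111320 × 0.9145 ≈ 40.719 m.
At 52.03°: 0.0004° × 111320 × cos 52.03° = 0.0004 × 111320 × 0.6152 ≈ 27.396 m.
Difference: 40.719 − 27.396 = 13.324 m.

13 m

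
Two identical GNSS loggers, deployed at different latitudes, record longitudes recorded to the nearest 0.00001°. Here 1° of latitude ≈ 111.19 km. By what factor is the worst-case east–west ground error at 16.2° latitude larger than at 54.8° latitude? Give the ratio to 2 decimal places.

1.67

Rounding to 5 decimal places leaves the longitude within ±5e-06° of the true value.
At 16.2°: 5e-06° × 111190 × cos 16.2° = 5e-06 × 111190 × 0.9603 ≈ 0.53388 m.
At 54.8°: 5e-06° × 111190 × cos 54.8° = 5e-06 × 111190 × 0.5764 ≈ 0.32047 m.
Ratio: 0.53388 / 0.32047 = cos 16.2° / cos 54.8° ≈ 1.6659.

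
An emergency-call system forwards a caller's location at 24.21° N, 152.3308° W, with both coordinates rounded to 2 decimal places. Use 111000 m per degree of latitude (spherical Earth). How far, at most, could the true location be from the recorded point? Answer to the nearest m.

751 m

Rounding to 2 decimal places leaves each coordinate within ±0.005° of the true value.
North–south component: 0.005° × 111000 = 555 m.
E–W at 24.21°: 0.005° × 111000 × cos 24.21° = 0.005 × 111000 × 0.9120 ≈ 506.187 m.
The two errors are perpendicular, so the maximum displacement is √(555² + 506.187²) ≈ 751.166 m.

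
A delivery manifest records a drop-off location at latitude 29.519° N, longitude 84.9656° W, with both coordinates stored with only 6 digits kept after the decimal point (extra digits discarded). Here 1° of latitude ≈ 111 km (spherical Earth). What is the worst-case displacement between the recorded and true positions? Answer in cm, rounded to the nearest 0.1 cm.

Truncating at 6 decimal places can drop up to a full unit in the last place, so each coordinate may be off by as much as 1e-06°.
Latitude error → 1e-06 × 111000 = 0.111 m along the meridian.
E–W at 29.519°: 1e-06° × 111000 × cos 29.519° = 1e-06 × 111000 × 0.8702 ≈ 0.0965914 m.
Combining orthogonally: (0.111² + 0.0965914²)^½ ≈ 0.147142 m.
That is 0.147142 m = 14.714 cm.

14.7 cm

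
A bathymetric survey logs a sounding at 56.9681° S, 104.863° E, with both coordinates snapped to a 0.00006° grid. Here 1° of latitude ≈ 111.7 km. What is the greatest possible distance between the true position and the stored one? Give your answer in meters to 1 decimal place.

With a 0.00006° grid the true value lies within half a step, ±0.00006°/2 = ±3e-05°, of the stored one.
N–S: 3e-05° × 111700 m/° = 3.351 m.
Longitude error → 3e-05 × 111700 × cos 56.9681° = 3e-05 × 111700 × 0.5451 ≈ 1.82665 m.
The two errors are perpendicular, so the maximum displacement is √(3.351² + 1.82665²) ≈ 3.81652 m.

3.8 meters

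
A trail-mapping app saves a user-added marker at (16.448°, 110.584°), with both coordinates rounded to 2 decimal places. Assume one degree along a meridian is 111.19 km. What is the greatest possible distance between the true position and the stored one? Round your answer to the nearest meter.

770 meters

Rounding to 2 decimal places leaves each coordinate within ±0.005° of the true value.
Latitude error → 0.005 × 111190 = 555.95 m along the meridian.
East–west component at 16.448°: 0.005° × 111190 × cos 16.448° ≈ 0.005 × 106640 ≈ 533.199 m.
The two errors are perpendicular, so the maximum displacement is √(555.95² + 533.199²) ≈ 770.313 m.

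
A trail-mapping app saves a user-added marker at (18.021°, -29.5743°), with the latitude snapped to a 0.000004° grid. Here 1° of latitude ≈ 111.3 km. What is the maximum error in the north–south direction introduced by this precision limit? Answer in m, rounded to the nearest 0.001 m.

0.223 m

With a 0.000004° grid the true value lies within half a step, ±0.000004°/2 = ±2e-06°, of the stored one.
So the N–S error is at most 2e-06 × 111300 = 0.2226 m.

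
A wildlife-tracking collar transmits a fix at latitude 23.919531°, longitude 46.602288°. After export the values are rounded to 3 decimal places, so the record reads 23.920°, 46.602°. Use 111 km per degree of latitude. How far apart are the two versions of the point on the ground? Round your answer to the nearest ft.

The latitude changed by -0.000469° and the longitude by +0.000288°.
N–S: -0.000469° × 111000 m/° = -52.059 m.
East–west at this latitude: 0.000288° × 111000 × cos 23.92° ≈ 0.000288 × 101466 = 29.2223 m.
Hypotenuse of the two orthogonal shifts: √(52.059² + 29.2223²) = 59.7 m.
Converting: 59.7 m × 3.2808 ft/m ≈ 195.87 ft.

196 ft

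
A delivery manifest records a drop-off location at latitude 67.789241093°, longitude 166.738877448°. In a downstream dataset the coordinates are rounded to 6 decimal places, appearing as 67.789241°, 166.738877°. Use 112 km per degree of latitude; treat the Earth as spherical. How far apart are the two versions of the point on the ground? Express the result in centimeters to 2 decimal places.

The latitude changed by +0.000000093° and the longitude by +0.000000448°.
N–S: 0.000000093° × 112000 m/° = 0.010416 m.
East–west at this latitude: 0.000000448° × 112000 × cos 67.7892° ≈ 0.000000448 × 42337.6 = 0.0189673 m.
Hypotenuse of the two orthogonal shifts: √(0.010416² + 0.0189673²) = 0.0216391 m.
That is 0.0216391 m = 2.1639 cm.

2.16 centimeters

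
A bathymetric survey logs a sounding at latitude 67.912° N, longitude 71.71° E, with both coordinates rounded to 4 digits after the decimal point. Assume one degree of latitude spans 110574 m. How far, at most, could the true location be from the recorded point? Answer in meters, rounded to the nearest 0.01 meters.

Rounding to 4 decimal places leaves each coordinate within ±5e-05° of the true value.
Latitude error → 5e-05 × 110574 = 5.5287 m along the meridian.
East–west component at 67.912°: 5e-05° × 110574 × cos 67.912° ≈ 5e-05 × 41579.2 ≈ 2.07896 m.
Combining orthogonally: (5.5287² + 2.07896²)^½ ≈ 5.90666 m.

5.91 meters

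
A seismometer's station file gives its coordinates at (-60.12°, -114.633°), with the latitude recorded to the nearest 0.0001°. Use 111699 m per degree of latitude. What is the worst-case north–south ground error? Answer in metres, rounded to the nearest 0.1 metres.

Rounding to 4 decimal places leaves the latitude within ±5e-05° of the true value.
North–south distance: 5e-05° × 111699 m/° = 5.58495 m.

5.6 metres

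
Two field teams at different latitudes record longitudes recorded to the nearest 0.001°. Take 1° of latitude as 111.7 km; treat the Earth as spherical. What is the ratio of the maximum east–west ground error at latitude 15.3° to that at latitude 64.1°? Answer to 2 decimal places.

2.21

Rounding to 3 decimal places leaves the longitude within ±0.0005° of the true value.
Error at 15.3° = 0.0005° × 111700 × cos 15.3° ≈ 55.85 × 0.9646 = 53.871 m.
Error at 64.1° = 0.0005° × 111700 × cos 64.1° ≈ 55.85 × 0.4368 = 24.395 m.
Ratio: 53.871 / 24.395 = cos 15.3° / cos 64.1° ≈ 2.2082.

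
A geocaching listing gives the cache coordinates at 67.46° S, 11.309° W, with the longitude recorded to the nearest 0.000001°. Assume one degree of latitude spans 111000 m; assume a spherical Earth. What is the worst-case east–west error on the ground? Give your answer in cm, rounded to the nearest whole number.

Rounding to 6 decimal places leaves the longitude within ±5e-07° of the true value.
One degree of longitude at 67.46° is 111000 × cos 67.46° ≈ 111000 × 0.3833 = 42549.4 m.
So at most 5e-07° × 42549.4 ≈ 0.0212747 m east–west.
That is 0.0212747 m = 2.1275 cm.

2 cm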